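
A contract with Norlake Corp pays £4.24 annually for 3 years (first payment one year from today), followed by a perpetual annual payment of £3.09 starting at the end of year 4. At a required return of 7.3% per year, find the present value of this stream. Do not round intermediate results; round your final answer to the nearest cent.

PV of 3-year annuity: £4.24 × [1 − (1+0.073)^−3] / 0.073 = 11.06639
Perpetuity value at year 3: £3.09 / 0.073 = 42.32877
PV of perpetuity: 42.32877 / (1+0.073)^3 = 34.26387
Total PV = 11.06639 + 34.26387 = 45.33026

£45.33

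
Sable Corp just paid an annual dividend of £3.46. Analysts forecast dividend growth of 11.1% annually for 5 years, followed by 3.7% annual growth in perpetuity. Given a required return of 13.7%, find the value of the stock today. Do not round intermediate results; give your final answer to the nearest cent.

D_1 = 3.84406
D_2 = 4.27075
D_3 = 4.74480
D_4 = 5.27148
D_5 = 5.85661
Terminal value at year 5: TV = D_5×(1+g_2)/(r−g_2) = 6.07331/0.1 = 60.73306
P_0 = D_1/(1+r)^1 + D_2/(1+r)^2 + D_3/(1+r)^3 + D_4/(1+r)^4 + D_5/(1+r)^5 + TV/(1+r)^5
    = 3.38088 + 3.30357 + 3.22802 + 3.15421 + 3.08208 + 31.96118 = 48.10994

£48.11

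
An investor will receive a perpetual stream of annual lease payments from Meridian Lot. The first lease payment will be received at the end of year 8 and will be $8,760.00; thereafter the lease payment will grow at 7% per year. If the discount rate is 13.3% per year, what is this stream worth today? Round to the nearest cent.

Value at end of year 7: C₁ / (r − g) = $8,760.00 / (0.133 − 0.07) = $139,047.6190
Discount to today: PV = $139,047.6190 / (1 + 0.133)^7 = $139,047.6190 / 2.396676 = $58,016.86

$58016.86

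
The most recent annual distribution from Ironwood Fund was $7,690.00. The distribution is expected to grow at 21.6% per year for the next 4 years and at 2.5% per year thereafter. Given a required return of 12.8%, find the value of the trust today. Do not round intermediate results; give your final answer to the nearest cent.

D_1 = 9351.04000
D_2 = 11370.86464
D_3 = 13826.97140
D_4 = 16813.59723
Terminal value at year 4: TV = D_4×(1+g_2)/(r−g_2) = 17233.93716/0.103 = 167319.77821
P_0 = D_1/(1+r)^1 + D_2/(1+r)^2 + D_3/(1+r)^3 + D_4/(1+r)^4 + TV/(1+r)^4
    = 8289.92908 + 8936.66113 + 9633.84746 + 10385.42422 + 103350.09535 = 140595.95724

$140595.96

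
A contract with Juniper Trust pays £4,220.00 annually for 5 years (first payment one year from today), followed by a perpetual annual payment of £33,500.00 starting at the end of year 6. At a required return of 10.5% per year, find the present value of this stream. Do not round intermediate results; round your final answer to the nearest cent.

£209456.73

PV of 5-year annuity: £4,220.00 × [1 − (1+0.105)^−5] / 0.105 = 15794.86170
Perpetuity value at year 5: £33,500.00 / 0.105 = 319047.61905
PV of perpetuity: 319047.61905 / (1+0.105)^5 = 193661.86856
Total PV = 15794.86170 + 193661.86856 = 209456.73026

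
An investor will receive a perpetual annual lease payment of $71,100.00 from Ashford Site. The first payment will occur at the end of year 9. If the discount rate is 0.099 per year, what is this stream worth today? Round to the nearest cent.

$337483.75

Value at end of year 8: C / r = $71,100.00 / 0.099 = $718,181.8182
Discount to today: PV = $718,181.8182 / (1 + 0.099)^8 = $718,181.8182 / 2.128049 = $337,483.75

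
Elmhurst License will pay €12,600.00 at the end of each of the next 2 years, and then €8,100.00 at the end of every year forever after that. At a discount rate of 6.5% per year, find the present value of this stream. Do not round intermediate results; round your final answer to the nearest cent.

€132808.20

PV of 2-year annuity: €12,600.00 × [1 − (1+0.065)^−2] / 0.065 = 22939.89288
Perpetuity value at year 2: €8,100.00 / 0.065 = 124615.38462
PV of perpetuity: 124615.38462 / (1+0.065)^2 = 109868.31062
Total PV = 22939.89288 + 109868.31062 = 132808.20350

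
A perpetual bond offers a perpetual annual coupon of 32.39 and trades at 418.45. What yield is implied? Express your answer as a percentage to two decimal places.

7.74%

P = C/r ⇒ r = C/P = 32.39/418.45 = 0.077405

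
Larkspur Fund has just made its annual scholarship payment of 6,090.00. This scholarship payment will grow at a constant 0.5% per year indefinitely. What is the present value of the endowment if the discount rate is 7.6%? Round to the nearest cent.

D₁ = D₀ × (1 + g) = 6,090.00 × 1.005 = 6,120.4500
Growing perpetuity: P = D₁ / (r − g) = 6,120.4500 / (0.076 − 0.005) = 86,203.52

86203.52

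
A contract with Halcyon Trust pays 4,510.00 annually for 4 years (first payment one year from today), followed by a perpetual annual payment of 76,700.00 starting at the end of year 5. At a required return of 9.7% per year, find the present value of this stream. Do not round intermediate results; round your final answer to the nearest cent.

560395.06

PV of 4-year annuity: 4,510.00 × [1 − (1+0.097)^−4] / 0.097 = 14389.42968
Perpetuity value at year 4: 76,700.00 / 0.097 = 790721.64948
PV of perpetuity: 790721.64948 / (1+0.097)^4 = 546005.62816
Total PV = 14389.42968 + 546005.62816 = 560395.05784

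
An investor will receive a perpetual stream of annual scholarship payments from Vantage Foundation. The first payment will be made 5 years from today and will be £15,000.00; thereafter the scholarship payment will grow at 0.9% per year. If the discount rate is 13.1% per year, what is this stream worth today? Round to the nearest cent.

£75141.70

Value at end of year 4: C₁ / (r − g) = £15,000.00 / (0.131 − 0.009) = £122,950.8197
Discount to today: PV = £122,950.8197 / (1 + 0.131)^4 = £122,950.8197 / 1.636253 = £75,141.70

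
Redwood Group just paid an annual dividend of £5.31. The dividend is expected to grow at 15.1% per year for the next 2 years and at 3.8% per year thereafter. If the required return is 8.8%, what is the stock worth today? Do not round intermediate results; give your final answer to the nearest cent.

£134.93

D_1 = 6.11181
D_2 = 7.03469
Terminal value at year 2: TV = D_2×(1+g_2)/(r−g_2) = 7.30201/0.05 = 146.04023
P_0 = D_1/(1+r)^1 + D_2/(1+r)^2 + TV/(1+r)^2
    = 5.61747 + 5.94275 + 123.37147 = 134.93169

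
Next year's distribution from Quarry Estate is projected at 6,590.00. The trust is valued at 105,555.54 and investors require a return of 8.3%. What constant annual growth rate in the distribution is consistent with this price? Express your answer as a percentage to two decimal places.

2.06%

P = D₁/(r−g) ⇒ g = r − D₁/P = 0.083 − 6,590.00/105,555.54 = 0.020568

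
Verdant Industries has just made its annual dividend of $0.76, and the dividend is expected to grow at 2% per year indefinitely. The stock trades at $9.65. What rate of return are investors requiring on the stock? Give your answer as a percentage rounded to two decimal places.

10.03%

D₁ = $0.76 × 1.02 = $0.7752
P = D₁/(r − g) ⇒ r = D₁/P + g = $0.7752/$9.65 + 0.02 = 0.080332 + 0.02 = 0.100332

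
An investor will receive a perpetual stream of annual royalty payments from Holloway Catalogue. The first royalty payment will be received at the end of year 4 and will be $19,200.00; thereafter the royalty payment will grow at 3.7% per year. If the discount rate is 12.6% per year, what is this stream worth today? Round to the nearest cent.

Value at end of year 3: C₁ / (r − g) = $19,200.00 / (0.126 − 0.037) = $215,730.3371
Discount to today: PV = $215,730.3371 / (1 + 0.126)^3 = $215,730.3371 / 1.427628 = $151,110.99

$151110.99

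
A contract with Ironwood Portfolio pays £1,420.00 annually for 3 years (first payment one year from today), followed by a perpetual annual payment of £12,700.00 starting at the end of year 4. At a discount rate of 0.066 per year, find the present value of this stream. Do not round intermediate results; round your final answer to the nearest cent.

£162604.28

PV of 3-year annuity: £1,420.00 × [1 − (1+0.066)^−3] / 0.066 = 3753.93147
Perpetuity value at year 3: £12,700.00 / 0.066 = 192424.24242
PV of perpetuity: 192424.24242 / (1+0.066)^3 = 158850.34827
Total PV = 3753.93147 + 158850.34827 = 162604.27975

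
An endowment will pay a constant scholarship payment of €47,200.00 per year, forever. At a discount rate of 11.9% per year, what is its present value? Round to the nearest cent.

Level perpetuity: PV = C / r = €47,200.00 / 0.119 = €396,638.66

€396638.66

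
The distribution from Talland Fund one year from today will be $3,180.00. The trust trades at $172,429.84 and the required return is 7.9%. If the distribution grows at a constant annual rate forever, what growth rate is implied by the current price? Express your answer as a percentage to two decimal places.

P = D₁/(r−g) ⇒ g = r − D₁/P = 0.079 − $3,180.00/$172,429.84 = 0.060558

6.06%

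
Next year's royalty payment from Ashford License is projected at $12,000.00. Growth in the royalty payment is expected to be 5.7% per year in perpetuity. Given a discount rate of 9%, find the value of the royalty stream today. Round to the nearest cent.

Growing perpetuity: P = D₁ / (r − g) = $12,000.0000 / (0.09 − 0.057) = $363,636.36

$363636.36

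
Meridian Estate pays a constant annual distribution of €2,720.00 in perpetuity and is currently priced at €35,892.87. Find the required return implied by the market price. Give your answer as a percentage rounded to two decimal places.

P = C/r ⇒ r = C/P = €2,720.00/€35,892.87 = 0.075781

7.58%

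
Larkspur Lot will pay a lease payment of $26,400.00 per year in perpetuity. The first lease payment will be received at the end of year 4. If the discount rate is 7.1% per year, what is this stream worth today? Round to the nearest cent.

$302675.43

Value at end of year 3: C / r = $26,400.00 / 0.071 = $371,830.9859
Discount to today: PV = $371,830.9859 / (1 + 0.071)^3 = $371,830.9859 / 1.228481 = $302,675.43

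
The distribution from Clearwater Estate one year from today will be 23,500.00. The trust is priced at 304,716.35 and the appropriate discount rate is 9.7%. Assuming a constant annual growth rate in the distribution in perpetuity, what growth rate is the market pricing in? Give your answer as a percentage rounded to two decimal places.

P = D₁/(r−g) ⇒ g = r − D₁/P = 0.097 − 23,500.00/304,716.35 = 0.019879

1.99%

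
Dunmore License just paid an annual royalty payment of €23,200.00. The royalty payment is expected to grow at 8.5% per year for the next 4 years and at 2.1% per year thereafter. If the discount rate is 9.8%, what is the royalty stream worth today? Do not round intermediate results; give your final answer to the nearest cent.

D_1 = 25172.00000
D_2 = 27311.62000
D_3 = 29633.10770
D_4 = 32151.92185
Terminal value at year 4: TV = D_4×(1+g_2)/(r−g_2) = 32827.11221/0.077 = 426326.13264
P_0 = D_1/(1+r)^1 + D_2/(1+r)^2 + D_3/(1+r)^3 + D_4/(1+r)^4 + TV/(1+r)^4
    = 22925.31876 + 22653.88967 + 22385.67422 + 22120.63436 + 293313.86597 = 383399.38298

€383399.38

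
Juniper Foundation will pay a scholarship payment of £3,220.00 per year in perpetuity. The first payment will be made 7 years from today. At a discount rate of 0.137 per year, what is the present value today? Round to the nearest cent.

£10878.59

Value at end of year 6: C / r = £3,220.00 / 0.137 = £23,503.6496
Discount to today: PV = £23,503.6496 / (1 + 0.137)^6 = £23,503.6496 / 2.160542 = £10,878.59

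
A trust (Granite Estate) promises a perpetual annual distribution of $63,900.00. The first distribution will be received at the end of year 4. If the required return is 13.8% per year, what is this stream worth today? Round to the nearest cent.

$314191.90

Value at end of year 3: C / r = $63,900.00 / 0.138 = $463,043.4783
Discount to today: PV = $463,043.4783 / (1 + 0.138)^3 = $463,043.4783 / 1.473760 = $314,191.90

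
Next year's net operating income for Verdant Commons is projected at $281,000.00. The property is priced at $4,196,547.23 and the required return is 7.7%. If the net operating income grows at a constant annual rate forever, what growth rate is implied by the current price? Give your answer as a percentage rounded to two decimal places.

1.00%

P = D₁/(r−g) ⇒ g = r − D₁/P = 0.077 − $281,000.00/$4,196,547.23 = 0.010040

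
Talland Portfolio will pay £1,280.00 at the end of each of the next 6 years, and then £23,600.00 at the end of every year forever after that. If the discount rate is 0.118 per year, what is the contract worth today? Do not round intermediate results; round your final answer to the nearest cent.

£107711.23

PV of 6-year annuity: £1,280.00 × [1 − (1+0.118)^−6] / 0.118 = 5292.54617
Perpetuity value at year 6: £23,600.00 / 0.118 = 200000.00000
PV of perpetuity: 200000.00000 / (1+0.118)^6 = 102418.68003
Total PV = 5292.54617 + 102418.68003 = 107711.22620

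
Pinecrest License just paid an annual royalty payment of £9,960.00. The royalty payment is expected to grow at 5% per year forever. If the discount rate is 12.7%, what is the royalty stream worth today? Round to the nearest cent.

£135818.18

D₁ = D₀ × (1 + g) = £9,960.00 × 1.05 = £10,458.0000
Growing perpetuity: P = D₁ / (r − g) = £10,458.0000 / (0.127 − 0.05) = £135,818.18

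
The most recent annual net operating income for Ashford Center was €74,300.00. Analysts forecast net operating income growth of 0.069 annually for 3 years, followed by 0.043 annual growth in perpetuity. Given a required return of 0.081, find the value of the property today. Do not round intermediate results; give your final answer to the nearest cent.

€2190163.27

D_1 = 79426.70000
D_2 = 84907.14230
D_3 = 90765.73512
Terminal value at year 3: TV = D_3×(1+g_2)/(r−g_2) = 94668.66173/0.038 = 2491280.57181
P_0 = D_1/(1+r)^1 + D_2/(1+r)^2 + D_3/(1+r)^3 + TV/(1+r)^3
    = 73475.20814 + 72659.57216 + 71852.99041 + 1972175.50002 = 2190163.27073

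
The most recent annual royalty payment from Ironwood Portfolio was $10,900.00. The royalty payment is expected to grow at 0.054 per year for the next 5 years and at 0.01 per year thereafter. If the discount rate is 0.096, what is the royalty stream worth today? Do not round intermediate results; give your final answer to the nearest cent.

$153838.61

D_1 = 11488.60000
D_2 = 12108.98440
D_3 = 12762.86956
D_4 = 13452.06451
D_5 = 14178.47600
Terminal value at year 5: TV = D_5×(1+g_2)/(r−g_2) = 14320.26076/0.086 = 166514.65997
P_0 = D_1/(1+r)^1 + D_2/(1+r)^2 + D_3/(1+r)^3 + D_4/(1+r)^4 + D_5/(1+r)^5 + TV/(1+r)^5
    = 10482.29927 + 10080.60532 + 9694.30475 + 9322.80767 + 8965.54679 + 105293.04955 = 153838.61336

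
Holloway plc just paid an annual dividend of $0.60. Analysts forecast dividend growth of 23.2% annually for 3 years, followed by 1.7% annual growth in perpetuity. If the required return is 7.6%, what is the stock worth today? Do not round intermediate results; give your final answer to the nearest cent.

$17.90

D_1 = 0.73920
D_2 = 0.91069
D_3 = 1.12198
Terminal value at year 3: TV = D_3×(1+g_2)/(r−g_2) = 1.14105/0.059 = 19.33981
P_0 = D_1/(1+r)^1 + D_2/(1+r)^2 + D_3/(1+r)^3 + TV/(1+r)^3
    = 0.68699 + 0.78659 + 0.90063 + 15.52442 = 17.89863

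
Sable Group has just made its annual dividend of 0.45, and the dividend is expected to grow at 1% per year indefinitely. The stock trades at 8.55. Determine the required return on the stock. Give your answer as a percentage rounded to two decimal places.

D₁ = 0.45 × 1.01 = 0.4545
P = D₁/(r − g) ⇒ r = D₁/P + g = 0.4545/8.55 + 0.01 = 0.053158 + 0.01 = 0.063158

6.32%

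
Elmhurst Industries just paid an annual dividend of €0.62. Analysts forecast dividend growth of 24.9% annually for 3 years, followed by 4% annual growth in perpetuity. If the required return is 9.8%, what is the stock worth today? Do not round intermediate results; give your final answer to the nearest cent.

D_1 = 0.77438
D_2 = 0.96720
D_3 = 1.20803
Terminal value at year 3: TV = D_3×(1+g_2)/(r−g_2) = 1.25635/0.058 = 21.66129
P_0 = D_1/(1+r)^1 + D_2/(1+r)^2 + D_3/(1+r)^3 + TV/(1+r)^3
    = 0.70526 + 0.80225 + 0.91258 + 16.36354 = 18.78364

€18.78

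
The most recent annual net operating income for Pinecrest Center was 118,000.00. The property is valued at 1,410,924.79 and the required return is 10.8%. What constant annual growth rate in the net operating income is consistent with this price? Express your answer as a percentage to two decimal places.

P = D₀(1+g)/(r−g) ⇒ P(r−g) = D₀(1+g) ⇒ g(P+D₀) = P·r − D₀
g = (P·r − D₀)/(P + D₀) = (1,410,924.79×0.108 − 118,000.00) / (1,410,924.79 + 118,000.00) = 0.022486

2.25%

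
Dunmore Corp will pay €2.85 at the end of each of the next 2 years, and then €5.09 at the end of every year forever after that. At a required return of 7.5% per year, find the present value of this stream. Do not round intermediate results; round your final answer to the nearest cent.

PV of 2-year annuity: €2.85 × [1 − (1+0.075)^−2] / 0.075 = 5.11736
Perpetuity value at year 2: €5.09 / 0.075 = 67.86667
PV of perpetuity: 67.86667 / (1+0.075)^2 = 58.72724
Total PV = 5.11736 + 58.72724 = 63.84460

€63.84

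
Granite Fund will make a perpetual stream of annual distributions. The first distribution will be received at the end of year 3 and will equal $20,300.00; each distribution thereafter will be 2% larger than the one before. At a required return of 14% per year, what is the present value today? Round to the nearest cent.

$130168.26

Value at end of year 2: C₁ / (r − g) = $20,300.00 / (0.14 − 0.02) = $169,166.6667
Discount to today: PV = $169,166.6667 / (1 + 0.14)^2 = $169,166.6667 / 1.299600 = $130,168.26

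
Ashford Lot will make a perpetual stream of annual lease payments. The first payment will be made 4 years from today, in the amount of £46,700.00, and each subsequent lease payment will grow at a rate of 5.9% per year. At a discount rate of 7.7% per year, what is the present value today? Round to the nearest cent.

£2076812.39

Value at end of year 3: C₁ / (r − g) = £46,700.00 / (0.077 − 0.059) = £2,594,444.4444
Discount to today: PV = £2,594,444.4444 / (1 + 0.077)^3 = £2,594,444.4444 / 1.249244 = £2,076,812.39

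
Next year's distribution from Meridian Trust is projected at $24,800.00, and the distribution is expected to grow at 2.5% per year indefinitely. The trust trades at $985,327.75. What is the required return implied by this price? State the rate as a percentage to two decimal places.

5.02%

P = D₁/(r − g) ⇒ r = D₁/P + g = $24,800.0000/$985,327.75 + 0.025 = 0.025169 + 0.025 = 0.050169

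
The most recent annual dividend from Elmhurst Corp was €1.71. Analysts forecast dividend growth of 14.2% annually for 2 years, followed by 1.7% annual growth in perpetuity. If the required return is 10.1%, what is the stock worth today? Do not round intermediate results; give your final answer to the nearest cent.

€25.89

D_1 = 1.95282
D_2 = 2.23012
Terminal value at year 2: TV = D_2×(1+g_2)/(r−g_2) = 2.26803/0.084 = 27.00039
P_0 = D_1/(1+r)^1 + D_2/(1+r)^2 + TV/(1+r)^2
    = 1.77368 + 1.83973 + 22.27385 = 25.88726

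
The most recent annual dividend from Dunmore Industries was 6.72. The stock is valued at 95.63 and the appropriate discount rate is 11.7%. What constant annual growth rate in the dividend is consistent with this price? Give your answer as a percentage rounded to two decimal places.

P = D₀(1+g)/(r−g) ⇒ P(r−g) = D₀(1+g) ⇒ g(P+D₀) = P·r − D₀
g = (P·r − D₀)/(P + D₀) = (95.63×0.117 − 6.72) / (95.63 + 6.72) = 0.043661

4.37%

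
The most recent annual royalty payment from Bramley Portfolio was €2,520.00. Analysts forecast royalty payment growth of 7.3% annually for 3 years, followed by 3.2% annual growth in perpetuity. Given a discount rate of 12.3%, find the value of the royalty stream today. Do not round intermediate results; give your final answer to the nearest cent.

D_1 = 2703.96000
D_2 = 2901.34908
D_3 = 3113.14756
Terminal value at year 3: TV = D_3×(1+g_2)/(r−g_2) = 3212.76828/0.091 = 35305.14599
P_0 = D_1/(1+r)^1 + D_2/(1+r)^2 + D_3/(1+r)^3 + TV/(1+r)^3
    = 2407.80053 + 2300.59659 + 2198.16576 + 24928.64901 = 31835.21189

€31835.21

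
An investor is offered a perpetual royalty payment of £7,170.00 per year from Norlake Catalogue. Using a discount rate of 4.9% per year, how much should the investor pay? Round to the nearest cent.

Level perpetuity: PV = C / r = £7,170.00 / 0.049 = £146,326.53

£146326.53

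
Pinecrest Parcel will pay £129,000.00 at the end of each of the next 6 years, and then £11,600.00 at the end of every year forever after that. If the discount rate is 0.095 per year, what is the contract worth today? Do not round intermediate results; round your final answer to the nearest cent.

£640992.76

PV of 6-year annuity: £129,000.00 × [1 − (1+0.095)^−6] / 0.095 = 570157.47348
Perpetuity value at year 6: £11,600.00 / 0.095 = 122105.26316
PV of perpetuity: 122105.26316 / (1+0.095)^6 = 70835.28880
Total PV = 570157.47348 + 70835.28880 = 640992.76228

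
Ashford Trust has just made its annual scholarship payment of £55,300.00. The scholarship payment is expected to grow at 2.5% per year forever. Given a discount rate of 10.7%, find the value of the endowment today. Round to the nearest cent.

£691250.00

D₁ = D₀ × (1 + g) = £55,300.00 × 1.025 = £56,682.5000
Growing perpetuity: P = D₁ / (r − g) = £56,682.5000 / (0.107 − 0.025) = £691,250.00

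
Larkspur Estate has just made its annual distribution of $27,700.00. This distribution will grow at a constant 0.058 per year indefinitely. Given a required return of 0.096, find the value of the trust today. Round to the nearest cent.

$771226.32

D₁ = D₀ × (1 + g) = $27,700.00 × 1.058 = $29,306.6000
Growing perpetuity: P = D₁ / (r − g) = $29,306.6000 / (0.096 − 0.058) = $771,226.32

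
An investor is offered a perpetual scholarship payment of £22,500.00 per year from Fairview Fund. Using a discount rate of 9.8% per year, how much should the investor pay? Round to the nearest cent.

£229591.84

Level perpetuity: PV = C / r = £22,500.00 / 0.098 = £229,591.84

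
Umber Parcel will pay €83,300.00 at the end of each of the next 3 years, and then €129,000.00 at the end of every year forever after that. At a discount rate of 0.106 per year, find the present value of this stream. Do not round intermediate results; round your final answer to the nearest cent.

PV of 3-year annuity: €83,300.00 × [1 − (1+0.106)^−3] / 0.106 = 204986.00082
Perpetuity value at year 3: €129,000.00 / 0.106 = 1216981.13208
PV of perpetuity: 1216981.13208 / (1+0.106)^3 = 899535.82469
Total PV = 204986.00082 + 899535.82469 = 1104521.82550

€1104521.83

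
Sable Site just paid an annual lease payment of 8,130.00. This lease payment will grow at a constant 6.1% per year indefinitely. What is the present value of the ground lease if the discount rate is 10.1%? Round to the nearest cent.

215648.25

D₁ = D₀ × (1 + g) = 8,130.00 × 1.061 = 8,625.9300
Growing perpetuity: P = D₁ / (r − g) = 8,625.9300 / (0.101 − 0.061) = 215,648.25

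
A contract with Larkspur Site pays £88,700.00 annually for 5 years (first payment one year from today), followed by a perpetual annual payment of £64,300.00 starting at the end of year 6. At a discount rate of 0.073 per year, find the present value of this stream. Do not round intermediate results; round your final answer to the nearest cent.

£980068.23

PV of 5-year annuity: £88,700.00 × [1 − (1+0.073)^−5] / 0.073 = 360784.73431
Perpetuity value at year 5: £64,300.00 / 0.073 = 880821.91781
PV of perpetuity: 880821.91781 / (1+0.073)^5 = 619283.49147
Total PV = 360784.73431 + 619283.49147 = 980068.22578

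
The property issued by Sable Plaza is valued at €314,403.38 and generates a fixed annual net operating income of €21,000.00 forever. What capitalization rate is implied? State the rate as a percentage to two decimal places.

P = C/r ⇒ r = C/P = €21,000.00/€314,403.38 = 0.066793

6.68%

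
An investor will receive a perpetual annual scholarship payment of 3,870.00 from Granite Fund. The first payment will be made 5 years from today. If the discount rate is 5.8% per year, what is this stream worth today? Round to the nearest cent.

53252.54

Value at end of year 4: C / r = 3,870.00 / 0.058 = 66,724.1379
Discount to today: PV = 66,724.1379 / (1 + 0.058)^4 = 66,724.1379 / 1.252976 = 53,252.54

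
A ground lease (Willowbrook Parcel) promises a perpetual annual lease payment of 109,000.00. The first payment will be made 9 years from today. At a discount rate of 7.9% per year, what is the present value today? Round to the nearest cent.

750979.10

Value at end of year 8: C / r = 109,000.00 / 0.079 = 1,379,746.8354
Discount to today: PV = 1,379,746.8354 / (1 + 0.079)^8 = 1,379,746.8354 / 1.837264 = 750,979.10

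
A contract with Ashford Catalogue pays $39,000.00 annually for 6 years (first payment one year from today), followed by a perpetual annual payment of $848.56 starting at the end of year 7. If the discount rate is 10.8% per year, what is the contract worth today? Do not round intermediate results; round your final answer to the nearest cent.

PV of 6-year annuity: $39,000.00 × [1 − (1+0.108)^−6] / 0.108 = 165945.95236
Perpetuity value at year 6: $848.56 / 0.108 = 7857.03704
PV of perpetuity: 7857.03704 / (1+0.108)^6 = 4246.39352
Total PV = 165945.95236 + 4246.39352 = 170192.34588

$170192.35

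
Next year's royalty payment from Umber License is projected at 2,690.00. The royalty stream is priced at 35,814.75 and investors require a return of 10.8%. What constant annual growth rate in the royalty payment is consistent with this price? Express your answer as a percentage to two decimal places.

3.29%

P = D₁/(r−g) ⇒ g = r − D₁/P = 0.108 − 2,690.00/35,814.75 = 0.032891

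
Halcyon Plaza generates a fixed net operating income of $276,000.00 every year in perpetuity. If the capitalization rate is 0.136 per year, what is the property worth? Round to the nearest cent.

$2029411.76

Level perpetuity: PV = C / r = $276,000.00 / 0.136 = $2,029,411.76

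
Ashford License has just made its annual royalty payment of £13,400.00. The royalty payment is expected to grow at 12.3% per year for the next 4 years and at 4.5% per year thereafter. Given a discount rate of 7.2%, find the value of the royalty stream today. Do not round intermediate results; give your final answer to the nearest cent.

D_1 = 15048.20000
D_2 = 16899.12860
D_3 = 18977.72142
D_4 = 21311.98115
Terminal value at year 4: TV = D_4×(1+g_2)/(r−g_2) = 22271.02030/0.027 = 824852.60385
P_0 = D_1/(1+r)^1 + D_2/(1+r)^2 + D_3/(1+r)^3 + D_4/(1+r)^4 + TV/(1+r)^4
    = 14037.50000 + 14705.32882 + 15404.92936 + 16137.81312 + 624593.13752 = 684878.70882

£684878.71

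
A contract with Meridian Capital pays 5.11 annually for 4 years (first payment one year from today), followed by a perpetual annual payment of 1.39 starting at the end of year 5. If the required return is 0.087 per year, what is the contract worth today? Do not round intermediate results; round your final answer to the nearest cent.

PV of 4-year annuity: 5.11 × [1 − (1+0.087)^−4] / 0.087 = 16.66457
Perpetuity value at year 4: 1.39 / 0.087 = 15.97701
PV of perpetuity: 15.97701 / (1+0.087)^4 = 11.44399
Total PV = 16.66457 + 11.44399 = 28.10856

28.11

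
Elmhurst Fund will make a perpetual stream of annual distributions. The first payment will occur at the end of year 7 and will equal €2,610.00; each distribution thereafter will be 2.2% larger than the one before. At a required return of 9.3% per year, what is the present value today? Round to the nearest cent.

€21560.62

Value at end of year 6: C₁ / (r − g) = €2,610.00 / (0.093 − 0.022) = €36,760.5634
Discount to today: PV = €36,760.5634 / (1 + 0.093)^6 = €36,760.5634 / 1.704987 = €21,560.62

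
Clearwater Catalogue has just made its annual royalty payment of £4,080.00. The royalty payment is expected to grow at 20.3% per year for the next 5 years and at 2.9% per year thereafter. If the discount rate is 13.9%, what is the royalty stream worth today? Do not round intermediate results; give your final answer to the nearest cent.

£74271.57

D_1 = 4908.24000
D_2 = 5904.61272
D_3 = 7103.24910
D_4 = 8545.20867
D_5 = 10279.88603
Terminal value at year 5: TV = D_5×(1+g_2)/(r−g_2) = 10578.00272/0.11 = 96163.66113
P_0 = D_1/(1+r)^1 + D_2/(1+r)^2 + D_3/(1+r)^3 + D_4/(1+r)^4 + D_5/(1+r)^5 + TV/(1+r)^5
    = 4309.25373 + 4551.38915 + 4807.13007 + 5077.24097 + 5362.52932 + 50164.02424 = 74271.56747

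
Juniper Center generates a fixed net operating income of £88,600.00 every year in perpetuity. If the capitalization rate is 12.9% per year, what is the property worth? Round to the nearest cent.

Level perpetuity: PV = C / r = £88,600.00 / 0.129 = £686,821.71

£686821.71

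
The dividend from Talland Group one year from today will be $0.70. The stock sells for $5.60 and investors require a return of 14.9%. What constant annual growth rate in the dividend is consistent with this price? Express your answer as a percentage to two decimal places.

P = D₁/(r−g) ⇒ g = r − D₁/P = 0.149 − $0.70/$5.60 = 0.024000

2.40%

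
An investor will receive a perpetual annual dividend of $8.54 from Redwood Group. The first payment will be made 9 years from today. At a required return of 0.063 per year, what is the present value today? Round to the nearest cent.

$83.15

Value at end of year 8: C / r = $8.54 / 0.063 = $135.5556
Discount to today: PV = $135.5556 / (1 + 0.063)^8 = $135.5556 / 1.630295 = $83.15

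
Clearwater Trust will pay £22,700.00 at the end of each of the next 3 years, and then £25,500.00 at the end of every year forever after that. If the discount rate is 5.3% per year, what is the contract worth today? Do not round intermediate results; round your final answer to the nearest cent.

PV of 3-year annuity: £22,700.00 × [1 − (1+0.053)^−3] / 0.053 = 61471.86295
Perpetuity value at year 3: £25,500.00 / 0.053 = 481132.07547
PV of perpetuity: 481132.07547 / (1+0.053)^3 = 412077.78008
Total PV = 61471.86295 + 412077.78008 = 473549.64304

£473549.64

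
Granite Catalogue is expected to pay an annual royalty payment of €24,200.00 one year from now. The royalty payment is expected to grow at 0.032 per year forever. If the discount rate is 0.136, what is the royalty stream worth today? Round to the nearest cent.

Growing perpetuity: P = D₁ / (r − g) = €24,200.0000 / (0.136 − 0.032) = €232,692.31

€232692.31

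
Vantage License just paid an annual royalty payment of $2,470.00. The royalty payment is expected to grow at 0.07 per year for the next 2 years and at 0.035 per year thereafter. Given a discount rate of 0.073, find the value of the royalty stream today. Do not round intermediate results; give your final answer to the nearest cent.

D_1 = 2642.90000
D_2 = 2827.90300
Terminal value at year 2: TV = D_2×(1+g_2)/(r−g_2) = 2926.87961/0.038 = 77023.14750
P_0 = D_1/(1+r)^1 + D_2/(1+r)^2 + TV/(1+r)^2
    = 2463.09413 + 2456.20757 + 66899.33764 = 71818.63933

$71818.64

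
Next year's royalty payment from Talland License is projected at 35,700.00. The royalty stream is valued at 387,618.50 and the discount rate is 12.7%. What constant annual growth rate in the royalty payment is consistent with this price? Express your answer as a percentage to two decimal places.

3.49%

P = D₁/(r−g) ⇒ g = r − D₁/P = 0.127 − 35,700.00/387,618.50 = 0.034899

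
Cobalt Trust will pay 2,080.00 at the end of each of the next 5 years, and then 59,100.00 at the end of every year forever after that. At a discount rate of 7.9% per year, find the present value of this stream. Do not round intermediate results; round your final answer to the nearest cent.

PV of 5-year annuity: 2,080.00 × [1 − (1+0.079)^−5] / 0.079 = 8326.77141
Perpetuity value at year 5: 59,100.00 / 0.079 = 748101.26582
PV of perpetuity: 748101.26582 / (1+0.079)^5 = 511508.86650
Total PV = 8326.77141 + 511508.86650 = 519835.63791

519835.64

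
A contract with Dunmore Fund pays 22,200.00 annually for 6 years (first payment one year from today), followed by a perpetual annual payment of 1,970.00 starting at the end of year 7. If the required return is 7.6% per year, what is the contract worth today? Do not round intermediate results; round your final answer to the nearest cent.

120587.67

PV of 6-year annuity: 22,200.00 × [1 − (1+0.076)^−6] / 0.076 = 103885.26961
Perpetuity value at year 6: 1,970.00 / 0.076 = 25921.05263
PV of perpetuity: 25921.05263 / (1+0.076)^6 = 16702.40483
Total PV = 103885.26961 + 16702.40483 = 120587.67445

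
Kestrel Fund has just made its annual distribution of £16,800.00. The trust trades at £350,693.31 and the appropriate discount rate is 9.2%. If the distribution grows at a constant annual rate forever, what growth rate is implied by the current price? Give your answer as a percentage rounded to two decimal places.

4.21%

P = D₀(1+g)/(r−g) ⇒ P(r−g) = D₀(1+g) ⇒ g(P+D₀) = P·r − D₀
g = (P·r − D₀)/(P + D₀) = (£350,693.31×0.092 − £16,800.00) / (£350,693.31 + £16,800.00) = 0.042079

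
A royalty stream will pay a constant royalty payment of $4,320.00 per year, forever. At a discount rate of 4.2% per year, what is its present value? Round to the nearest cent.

$102857.14

Level perpetuity: PV = C / r = $4,320.00 / 0.042 = $102,857.14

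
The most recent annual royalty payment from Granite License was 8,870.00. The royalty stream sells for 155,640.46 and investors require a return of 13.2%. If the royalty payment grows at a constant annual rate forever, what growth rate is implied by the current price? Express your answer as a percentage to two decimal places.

7.10%

P = D₀(1+g)/(r−g) ⇒ P(r−g) = D₀(1+g) ⇒ g(P+D₀) = P·r − D₀
g = (P·r − D₀)/(P + D₀) = (155,640.46×0.132 − 8,870.00) / (155,640.46 + 8,870.00) = 0.070965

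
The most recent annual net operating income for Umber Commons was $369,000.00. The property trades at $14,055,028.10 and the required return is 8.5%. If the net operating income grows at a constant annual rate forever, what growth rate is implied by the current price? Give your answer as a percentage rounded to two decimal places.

5.72%

P = D₀(1+g)/(r−g) ⇒ P(r−g) = D₀(1+g) ⇒ g(P+D₀) = P·r − D₀
g = (P·r − D₀)/(P + D₀) = ($14,055,028.10×0.085 − $369,000.00) / ($14,055,028.10 + $369,000.00) = 0.057243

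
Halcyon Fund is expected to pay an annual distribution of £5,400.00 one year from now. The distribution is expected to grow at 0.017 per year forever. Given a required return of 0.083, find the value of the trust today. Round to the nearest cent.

£81818.18

Growing perpetuity: P = D₁ / (r − g) = £5,400.0000 / (0.083 − 0.017) = £81,818.18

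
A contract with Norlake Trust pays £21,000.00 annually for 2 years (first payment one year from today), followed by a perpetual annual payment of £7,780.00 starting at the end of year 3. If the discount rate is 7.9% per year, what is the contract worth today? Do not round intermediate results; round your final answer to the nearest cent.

£122088.14

PV of 2-year annuity: £21,000.00 × [1 − (1+0.079)^−2] / 0.079 = 37499.96779
Perpetuity value at year 2: £7,780.00 / 0.079 = 98481.01266
PV of perpetuity: 98481.01266 / (1+0.079)^2 = 84588.16745
Total PV = 37499.96779 + 84588.16745 = 122088.13524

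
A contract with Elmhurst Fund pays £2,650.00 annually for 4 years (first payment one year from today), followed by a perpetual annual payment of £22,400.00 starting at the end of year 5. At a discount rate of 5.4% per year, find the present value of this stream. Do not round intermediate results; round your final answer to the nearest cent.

£345428.14

PV of 4-year annuity: £2,650.00 × [1 − (1+0.054)^−4] / 0.054 = 9310.11020
Perpetuity value at year 4: £22,400.00 / 0.054 = 414814.81481
PV of perpetuity: 414814.81481 / (1+0.054)^4 = 336118.03429
Total PV = 9310.11020 + 336118.03429 = 345428.14449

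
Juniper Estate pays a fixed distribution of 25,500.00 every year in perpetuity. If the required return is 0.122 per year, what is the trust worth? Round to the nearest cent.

209016.39

Level perpetuity: PV = C / r = 25,500.00 / 0.122 = 209,016.39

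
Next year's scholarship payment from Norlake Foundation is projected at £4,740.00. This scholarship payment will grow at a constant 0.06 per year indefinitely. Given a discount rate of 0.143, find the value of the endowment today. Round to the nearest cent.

Growing perpetuity: P = D₁ / (r − g) = £4,740.0000 / (0.143 − 0.06) = £57,108.43

£57108.43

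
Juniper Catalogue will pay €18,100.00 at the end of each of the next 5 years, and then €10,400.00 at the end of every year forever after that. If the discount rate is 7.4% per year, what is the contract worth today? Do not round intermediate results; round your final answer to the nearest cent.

PV of 5-year annuity: €18,100.00 × [1 − (1+0.074)^−5] / 0.074 = 73425.46261
Perpetuity value at year 5: €10,400.00 / 0.074 = 140540.54054
PV of perpetuity: 140540.54054 / (1+0.074)^5 = 98351.32445
Total PV = 73425.46261 + 98351.32445 = 171776.78707

€171776.79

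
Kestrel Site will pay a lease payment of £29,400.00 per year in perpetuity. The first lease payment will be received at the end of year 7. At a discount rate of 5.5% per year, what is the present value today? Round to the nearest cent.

Value at end of year 6: C / r = £29,400.00 / 0.055 = £534,545.4545
Discount to today: PV = £534,545.4545 / (1 + 0.055)^6 = £534,545.4545 / 1.378843 = £387,676.86

£387676.86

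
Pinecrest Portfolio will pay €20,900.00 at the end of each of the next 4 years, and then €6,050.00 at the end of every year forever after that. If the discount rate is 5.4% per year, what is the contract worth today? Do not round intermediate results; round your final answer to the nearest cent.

€164208.79

PV of 4-year annuity: €20,900.00 × [1 − (1+0.054)^−4] / 0.054 = 73426.90683
Perpetuity value at year 4: €6,050.00 / 0.054 = 112037.03704
PV of perpetuity: 112037.03704 / (1+0.054)^4 = 90781.87980
Total PV = 73426.90683 + 90781.87980 = 164208.78663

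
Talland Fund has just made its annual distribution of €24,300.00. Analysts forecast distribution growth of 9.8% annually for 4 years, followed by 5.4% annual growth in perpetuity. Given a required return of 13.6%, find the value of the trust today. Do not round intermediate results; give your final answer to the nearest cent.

€361940.88

D_1 = 26681.40000
D_2 = 29296.17720
D_3 = 32167.20257
D_4 = 35319.58842
Terminal value at year 4: TV = D_4×(1+g_2)/(r−g_2) = 37226.84619/0.082 = 453985.92917
P_0 = D_1/(1+r)^1 + D_2/(1+r)^2 + D_3/(1+r)^3 + D_4/(1+r)^4 + TV/(1+r)^4
    = 23487.14789 + 22701.48625 + 21942.10555 + 21208.12667 + 272602.01836 = 361940.88471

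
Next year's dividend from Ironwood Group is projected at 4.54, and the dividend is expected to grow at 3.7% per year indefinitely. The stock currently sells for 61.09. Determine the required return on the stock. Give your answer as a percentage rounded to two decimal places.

P = D₁/(r − g) ⇒ r = D₁/P + g = 4.5400/61.09 + 0.037 = 0.074317 + 0.037 = 0.111317

11.13%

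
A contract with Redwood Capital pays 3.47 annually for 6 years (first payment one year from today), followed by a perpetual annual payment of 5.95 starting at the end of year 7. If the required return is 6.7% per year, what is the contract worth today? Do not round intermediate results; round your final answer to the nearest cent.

76.87

PV of 6-year annuity: 3.47 × [1 − (1+0.067)^−6] / 0.067 = 16.69419
Perpetuity value at year 6: 5.95 / 0.067 = 88.80597
PV of perpetuity: 88.80597 / (1+0.067)^6 = 60.18048
Total PV = 16.69419 + 60.18048 = 76.87467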